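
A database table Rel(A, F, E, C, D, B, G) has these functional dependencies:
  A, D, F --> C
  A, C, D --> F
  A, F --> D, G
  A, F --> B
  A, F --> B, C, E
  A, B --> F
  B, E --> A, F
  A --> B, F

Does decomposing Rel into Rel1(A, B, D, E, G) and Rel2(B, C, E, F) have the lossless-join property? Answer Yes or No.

Yes

Common attributes: {B, E}; their closure is {A, B, C, D, E, F, G}.
Since Rel1 ⊆ {A, B, C, D, E, F, G}, the intersection is a superkey of Rel1; the decomposition is lossless.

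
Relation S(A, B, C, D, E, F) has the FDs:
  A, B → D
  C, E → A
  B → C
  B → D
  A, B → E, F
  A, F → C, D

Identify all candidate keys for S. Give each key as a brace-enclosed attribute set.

{B} never appears on the right of any FD, so every key must include it.
{A, B}⁺ = {A, B, C, D, E, F} — all of the relation — so {A, B} is a candidate key.
{B, E}⁺ = {A, B, C, D, E, F} — all of the relation — so {B, E} is a candidate key.
Any other superkey properly contains one of these, so there are no further candidate keys.

{A, B}, {B, E}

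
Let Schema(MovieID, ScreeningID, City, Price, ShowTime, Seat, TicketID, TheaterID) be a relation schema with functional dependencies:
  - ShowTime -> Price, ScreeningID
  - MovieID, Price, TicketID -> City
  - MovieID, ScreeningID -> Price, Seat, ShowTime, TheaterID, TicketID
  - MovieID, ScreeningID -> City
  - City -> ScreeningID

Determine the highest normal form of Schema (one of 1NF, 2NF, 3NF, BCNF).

Candidate keys: {City, MovieID}, {MovieID, Price, TicketID}, {MovieID, ScreeningID}, {MovieID, ShowTime}. Prime attributes: {City, MovieID, Price, ScreeningID, ShowTime, TicketID}.
ShowTime -> Price, ScreeningID: {ShowTime}⁺ = {Price, ScreeningID, ShowTime}, which is not all of the attributes, so the left side is not a superkey — BCNF is violated.
But every attribute on its right side ({Price, ScreeningID}) is prime, and the same holds for every other non-superkey FD, so 3NF still holds.

3NF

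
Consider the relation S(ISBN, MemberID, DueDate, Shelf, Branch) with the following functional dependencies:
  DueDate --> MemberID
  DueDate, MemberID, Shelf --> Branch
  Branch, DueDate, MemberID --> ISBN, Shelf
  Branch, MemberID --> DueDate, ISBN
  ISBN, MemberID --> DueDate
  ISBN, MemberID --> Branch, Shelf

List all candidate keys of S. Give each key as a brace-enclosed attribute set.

Closure of {Branch, DueDate} is {Branch, DueDate, ISBN, MemberID, Shelf}, the whole schema; {Branch, DueDate} is a candidate key.
Closure of {Branch, MemberID} is {Branch, DueDate, ISBN, MemberID, Shelf}, the whole schema; {Branch, MemberID} is a candidate key.
Closure of {DueDate, ISBN} is {Branch, DueDate, ISBN, MemberID, Shelf}, the whole schema; {DueDate, ISBN} is a candidate key.
Closure of {DueDate, Shelf} is {Branch, DueDate, ISBN, MemberID, Shelf}, the whole schema; {DueDate, Shelf} is a candidate key.
Closure of {ISBN, MemberID} is {Branch, DueDate, ISBN, MemberID, Shelf}, the whole schema; {ISBN, MemberID} is a candidate key.
Any other superkey properly contains one of these, so there are no further candidate keys.

{Branch, DueDate}, {Branch, MemberID}, {DueDate, ISBN}, {DueDate, Shelf}, {ISBN, MemberID}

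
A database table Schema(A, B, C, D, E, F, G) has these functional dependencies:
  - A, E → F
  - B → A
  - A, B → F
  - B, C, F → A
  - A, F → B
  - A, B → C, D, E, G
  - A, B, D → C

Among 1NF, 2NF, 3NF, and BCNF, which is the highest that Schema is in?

Candidate keys: {A, E}, {A, F}, {B}. Prime attributes: {A, B, E, F}.
The left-hand side of every FD is a superkey, so BCNF is satisfied.

BCNF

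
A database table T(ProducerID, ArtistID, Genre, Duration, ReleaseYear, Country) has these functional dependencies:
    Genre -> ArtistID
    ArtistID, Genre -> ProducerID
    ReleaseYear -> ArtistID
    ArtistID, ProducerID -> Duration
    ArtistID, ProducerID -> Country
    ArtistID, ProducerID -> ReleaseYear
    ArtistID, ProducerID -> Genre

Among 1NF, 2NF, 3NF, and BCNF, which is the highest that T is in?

3NF

Candidate keys: {ArtistID, ProducerID}, {Genre}, {ProducerID, ReleaseYear}. Prime attributes: {ArtistID, Genre, ProducerID, ReleaseYear}.
ReleaseYear -> ArtistID breaks BCNF: {ReleaseYear}⁺ = {ArtistID, ReleaseYear}, so {ReleaseYear} is not a superkey.
Since {ArtistID} ⊆ prime attributes and every other non-superkey FD also has a prime right side, the schema is in 3NF.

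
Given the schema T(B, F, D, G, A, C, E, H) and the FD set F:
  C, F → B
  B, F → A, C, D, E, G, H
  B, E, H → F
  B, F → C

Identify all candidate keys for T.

Closure of {B, F} is {A, B, C, D, E, F, G, H}, the whole schema; {B, F} is a candidate key.
Closure of {C, F} is {A, B, C, D, E, F, G, H}, the whole schema; {C, F} is a candidate key.
Closure of {B, E, H} is {A, B, C, D, E, F, G, H}, the whole schema; {B, E, H} is a candidate key.
These are minimal and exhaustive — every other superkey contains one of them.

{B, E, H}, {B, F}, {C, F}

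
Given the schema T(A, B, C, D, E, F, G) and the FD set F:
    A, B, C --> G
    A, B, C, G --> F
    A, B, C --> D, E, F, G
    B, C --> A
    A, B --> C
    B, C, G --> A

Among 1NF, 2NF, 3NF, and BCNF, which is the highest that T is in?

Candidate keys: {A, B}, {B, C}. Prime attributes: {A, B, C}.
The left-hand side of every FD is a superkey, so BCNF is satisfied.

BCNF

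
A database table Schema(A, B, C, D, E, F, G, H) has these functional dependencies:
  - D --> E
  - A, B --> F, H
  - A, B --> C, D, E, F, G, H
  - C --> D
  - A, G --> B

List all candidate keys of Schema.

{A} never appears on the right of any FD, so every key must include it.
{A, B}⁺ = {A, B, C, D, E, F, G, H}, which is every attribute, so {A, B} is a candidate key.
{A, G}⁺ = {A, B, C, D, E, F, G, H}, which is every attribute, so {A, G} is a candidate key.
These are minimal and exhaustive — every other superkey contains one of them.

{A, B}, {A, G}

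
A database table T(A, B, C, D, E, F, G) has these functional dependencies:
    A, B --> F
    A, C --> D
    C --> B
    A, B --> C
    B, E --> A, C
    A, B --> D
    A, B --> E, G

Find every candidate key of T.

{A, B}, {A, C}, {B, E}, {C, E}

Closure of {A, B} is {A, B, C, D, E, F, G}, the whole schema; {A, B} is a candidate key.
Closure of {A, C} is {A, B, C, D, E, F, G}, the whole schema; {A, C} is a candidate key.
Closure of {B, E} is {A, B, C, D, E, F, G}, the whole schema; {B, E} is a candidate key.
Closure of {C, E} is {A, B, C, D, E, F, G}, the whole schema; {C, E} is a candidate key.
These are minimal and exhaustive — every other superkey contains one of them.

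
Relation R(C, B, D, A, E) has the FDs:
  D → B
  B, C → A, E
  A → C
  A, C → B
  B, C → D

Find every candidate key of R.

{A}, {B, C}, {C, D}

{A}⁺ = {A, B, C, D, E}, which is every attribute, so {A} is a candidate key.
{B, C}⁺ = {A, B, C, D, E}, which is every attribute, so {B, C} is a candidate key.
{C, D}⁺ = {A, B, C, D, E}, which is every attribute, so {C, D} is a candidate key.
Any other superkey properly contains one of these, so there are no further candidate keys.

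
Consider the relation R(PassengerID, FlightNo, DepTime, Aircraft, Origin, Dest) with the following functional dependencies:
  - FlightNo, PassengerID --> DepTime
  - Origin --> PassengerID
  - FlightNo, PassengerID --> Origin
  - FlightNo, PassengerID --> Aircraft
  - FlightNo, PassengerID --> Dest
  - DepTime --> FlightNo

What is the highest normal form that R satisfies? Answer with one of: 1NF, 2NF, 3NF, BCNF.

3NF

Candidate keys: {DepTime, Origin}, {DepTime, PassengerID}, {FlightNo, Origin}, {FlightNo, PassengerID}. Prime attributes: {DepTime, FlightNo, Origin, PassengerID}.
Origin --> PassengerID breaks BCNF: {Origin}⁺ = {Origin, PassengerID}, so {Origin} is not a superkey.
Its right-hand attributes {PassengerID} are all prime, as are those of every other non-superkey FD — the relation is in 3NF.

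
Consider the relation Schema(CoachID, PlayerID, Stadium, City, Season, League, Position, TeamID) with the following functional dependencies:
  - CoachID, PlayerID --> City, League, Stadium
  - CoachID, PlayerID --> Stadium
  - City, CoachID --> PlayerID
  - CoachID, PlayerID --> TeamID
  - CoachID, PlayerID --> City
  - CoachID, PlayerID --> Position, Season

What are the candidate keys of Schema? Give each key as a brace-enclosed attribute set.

{CoachID} never appears on the right of any FD, so every key must include it.
{City, CoachID}⁺ = {City, CoachID, League, PlayerID, Position, Season, Stadium, TeamID} — all of the relation — so {City, CoachID} is a candidate key.
{CoachID, PlayerID}⁺ = {City, CoachID, League, PlayerID, Position, Season, Stadium, TeamID} — all of the relation — so {CoachID, PlayerID} is a candidate key.
Any other superkey properly contains one of these, so there are no further candidate keys.

{City, CoachID}, {CoachID, PlayerID}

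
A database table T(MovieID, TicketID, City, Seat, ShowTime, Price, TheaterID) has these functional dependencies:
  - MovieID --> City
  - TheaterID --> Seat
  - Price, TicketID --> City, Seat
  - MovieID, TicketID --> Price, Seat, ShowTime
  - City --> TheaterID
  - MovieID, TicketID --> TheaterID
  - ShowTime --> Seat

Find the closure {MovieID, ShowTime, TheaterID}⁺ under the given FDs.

{City, MovieID, Seat, ShowTime, TheaterID}

Start with {MovieID, ShowTime, TheaterID}.
MovieID --> City applies; add {City} → now {City, MovieID, ShowTime, TheaterID}.
TheaterID --> Seat applies; add {Seat} → now {City, MovieID, Seat, ShowTime, TheaterID}.
No further FD applies.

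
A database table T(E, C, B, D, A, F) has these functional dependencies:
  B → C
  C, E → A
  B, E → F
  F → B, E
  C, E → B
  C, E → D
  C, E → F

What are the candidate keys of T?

Closure of {F} is {A, B, C, D, E, F}, the whole schema; {F} is a candidate key.
Closure of {B, E} is {A, B, C, D, E, F}, the whole schema; {B, E} is a candidate key.
Closure of {C, E} is {A, B, C, D, E, F}, the whole schema; {C, E} is a candidate key.
These are minimal and exhaustive — every other superkey contains one of them.

{B, E}, {C, E}, {F}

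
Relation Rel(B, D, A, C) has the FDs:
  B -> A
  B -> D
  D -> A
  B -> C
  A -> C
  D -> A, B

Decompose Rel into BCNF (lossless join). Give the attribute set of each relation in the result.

Candidate keys of the original relation: {B}, {D}.
In {A, B, C, D}, {A} is not a superkey ({A}⁺ restricted to this set is {A, C}), so split on A -> C into {A, C} and {A, B, D}.
{A, C}: every determinant is a superkey — BCNF.
{A, B, D}: every determinant is a superkey — BCNF.

{A, B, D}; {A, C}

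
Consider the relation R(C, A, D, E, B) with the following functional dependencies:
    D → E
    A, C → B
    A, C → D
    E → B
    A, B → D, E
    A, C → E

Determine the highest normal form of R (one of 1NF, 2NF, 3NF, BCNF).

2NF

Candidate key: {A, C}. Prime attributes: {A, C}.
For D → E we have {D}⁺ = {B, D, E}; {D} is not a superkey, so BCNF fails.
D → E determines the non-prime attribute {E} from a non-superkey — 3NF is violated.
No non-prime attribute depends on a proper subset of any candidate key, so 2NF holds.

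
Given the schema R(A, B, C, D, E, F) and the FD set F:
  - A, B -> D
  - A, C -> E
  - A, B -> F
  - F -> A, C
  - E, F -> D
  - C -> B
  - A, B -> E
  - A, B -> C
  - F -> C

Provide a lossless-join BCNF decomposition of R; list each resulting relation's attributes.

Candidate keys of the original relation: {A, B}, {A, C}, {F}.
In {A, B, C, D, E, F}, {C} is not a superkey ({C}⁺ restricted to this set is {B, C}), so split on C -> B into {B, C} and {A, C, D, E, F}.
{B, C}: every determinant is a superkey — BCNF.
{A, C, D, E, F}: every determinant is a superkey — BCNF.

{A, C, D, E, F}; {B, C}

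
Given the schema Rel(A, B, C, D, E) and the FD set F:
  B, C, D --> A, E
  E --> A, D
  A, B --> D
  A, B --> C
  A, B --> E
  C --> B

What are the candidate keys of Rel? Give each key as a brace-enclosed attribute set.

{A, B}⁺ = {A, B, C, D, E}, which is every attribute, so {A, B} is a candidate key.
{A, C}⁺ = {A, B, C, D, E}, which is every attribute, so {A, C} is a candidate key.
{B, E}⁺ = {A, B, C, D, E}, which is every attribute, so {B, E} is a candidate key.
{C, D}⁺ = {A, B, C, D, E}, which is every attribute, so {C, D} is a candidate key.
{C, E}⁺ = {A, B, C, D, E}, which is every attribute, so {C, E} is a candidate key.
These are minimal and exhaustive — every other superkey contains one of them.

{A, B}, {A, C}, {B, E}, {C, D}, {C, E}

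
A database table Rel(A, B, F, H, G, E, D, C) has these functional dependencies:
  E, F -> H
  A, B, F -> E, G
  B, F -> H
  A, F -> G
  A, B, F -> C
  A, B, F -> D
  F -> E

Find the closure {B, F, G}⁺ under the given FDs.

Start with {B, F, G}.
B, F -> H applies; add {H} → now {B, F, G, H}.
F -> E applies; add {E} → now {B, E, F, G, H}.
No further FD applies.

{B, E, F, G, H}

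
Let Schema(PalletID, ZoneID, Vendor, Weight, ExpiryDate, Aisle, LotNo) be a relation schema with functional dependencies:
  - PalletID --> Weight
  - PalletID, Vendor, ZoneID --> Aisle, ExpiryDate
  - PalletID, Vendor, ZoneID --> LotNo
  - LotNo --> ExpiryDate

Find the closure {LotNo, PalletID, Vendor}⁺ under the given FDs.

{ExpiryDate, LotNo, PalletID, Vendor, Weight}

Start with {LotNo, PalletID, Vendor}.
PalletID --> Weight applies; add {Weight} → now {LotNo, PalletID, Vendor, Weight}.
LotNo --> ExpiryDate applies; add {ExpiryDate} → now {ExpiryDate, LotNo, PalletID, Vendor, Weight}.
No further FD applies.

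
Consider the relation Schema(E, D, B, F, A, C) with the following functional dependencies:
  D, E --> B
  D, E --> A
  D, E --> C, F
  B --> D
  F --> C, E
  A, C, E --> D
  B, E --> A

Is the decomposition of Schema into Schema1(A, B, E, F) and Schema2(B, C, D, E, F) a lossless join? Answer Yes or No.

The shared attributes are {B, E, F} and {B, E, F}⁺ = {A, B, C, D, E, F}.
This includes all of Schema1, so the common attributes are a superkey of Schema1 — the join is lossless.

Yes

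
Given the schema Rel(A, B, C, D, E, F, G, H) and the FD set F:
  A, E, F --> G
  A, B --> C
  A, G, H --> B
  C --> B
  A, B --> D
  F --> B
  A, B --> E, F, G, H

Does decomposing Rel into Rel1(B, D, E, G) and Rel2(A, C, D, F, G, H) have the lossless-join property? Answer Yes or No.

No

The shared attributes are {D, G} and {D, G}⁺ = {D, G}.
Neither Rel1 nor Rel2 is contained in that closure, so the decomposition is lossy.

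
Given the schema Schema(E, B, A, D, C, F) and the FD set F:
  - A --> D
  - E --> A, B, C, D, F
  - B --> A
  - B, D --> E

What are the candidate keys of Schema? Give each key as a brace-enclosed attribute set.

{B}, {E}

Closure of {B} is {A, B, C, D, E, F}, the whole schema; {B} is a candidate key.
Closure of {E} is {A, B, C, D, E, F}, the whole schema; {E} is a candidate key.
No proper subset of any of these is a key, and no other minimal superkey exists.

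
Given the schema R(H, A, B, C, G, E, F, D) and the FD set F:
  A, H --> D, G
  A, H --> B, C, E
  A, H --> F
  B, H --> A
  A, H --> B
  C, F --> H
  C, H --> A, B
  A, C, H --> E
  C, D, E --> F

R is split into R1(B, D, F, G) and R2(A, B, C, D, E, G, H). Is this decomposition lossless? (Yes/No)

No

R1 ∩ R2 = {B, D, G}; its closure under F is {B, D, G}.
R1 ⊄ {B, D, G} and R2 ⊄ {B, D, G}, so the split is lossy.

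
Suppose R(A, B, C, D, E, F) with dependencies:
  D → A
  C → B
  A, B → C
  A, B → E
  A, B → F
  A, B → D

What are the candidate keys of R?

{A, B}⁺ = {A, B, C, D, E, F} — all of the relation — so {A, B} is a candidate key.
{A, C}⁺ = {A, B, C, D, E, F} — all of the relation — so {A, C} is a candidate key.
{B, D}⁺ = {A, B, C, D, E, F} — all of the relation — so {B, D} is a candidate key.
{C, D}⁺ = {A, B, C, D, E, F} — all of the relation — so {C, D} is a candidate key.
Any other superkey properly contains one of these, so there are no further candidate keys.

{A, B}, {A, C}, {B, D}, {C, D}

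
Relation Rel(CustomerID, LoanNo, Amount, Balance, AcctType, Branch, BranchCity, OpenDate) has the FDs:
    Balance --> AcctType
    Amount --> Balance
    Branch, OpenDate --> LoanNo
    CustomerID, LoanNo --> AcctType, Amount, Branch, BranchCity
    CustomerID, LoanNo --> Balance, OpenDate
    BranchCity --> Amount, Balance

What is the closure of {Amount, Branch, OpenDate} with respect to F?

{AcctType, Amount, Balance, Branch, LoanNo, OpenDate}

Start with {Amount, Branch, OpenDate}.
Amount --> Balance applies; add {Balance} → now {Amount, Balance, Branch, OpenDate}.
Branch, OpenDate --> LoanNo applies; add {LoanNo} → now {Amount, Balance, Branch, LoanNo, OpenDate}.
Balance --> AcctType applies; add {AcctType} → now {AcctType, Amount, Balance, Branch, LoanNo, OpenDate}.
No further FD applies.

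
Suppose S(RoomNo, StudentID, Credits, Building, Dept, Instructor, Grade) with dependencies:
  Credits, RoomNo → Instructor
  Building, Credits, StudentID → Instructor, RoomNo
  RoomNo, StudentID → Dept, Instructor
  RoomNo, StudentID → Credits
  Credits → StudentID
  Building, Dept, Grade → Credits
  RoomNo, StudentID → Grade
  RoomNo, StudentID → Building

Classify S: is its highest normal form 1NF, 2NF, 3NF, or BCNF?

Candidate keys: {Building, Credits}, {Building, Dept, Grade}, {Credits, RoomNo}, {RoomNo, StudentID}. Prime attributes: {Building, Credits, Dept, Grade, RoomNo, StudentID}.
For Credits → StudentID we have {Credits}⁺ = {Credits, StudentID}; {Credits} is not a superkey, so BCNF fails.
Its right-hand attributes {StudentID} are all prime, as are those of every other non-superkey FD — the relation is in 3NF.

3NF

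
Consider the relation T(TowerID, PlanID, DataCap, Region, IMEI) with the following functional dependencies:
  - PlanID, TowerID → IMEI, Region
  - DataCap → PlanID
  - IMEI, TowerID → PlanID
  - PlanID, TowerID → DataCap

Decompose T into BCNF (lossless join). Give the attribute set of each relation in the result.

{DataCap, IMEI, Region, TowerID}; {DataCap, PlanID}

Candidate keys of the original relation: {DataCap, TowerID}, {IMEI, TowerID}, {PlanID, TowerID}.
{DataCap, IMEI, PlanID, Region, TowerID}: {DataCap} determines {DataCap, PlanID} here but is not a superkey — split on DataCap → PlanID, giving {DataCap, PlanID} and {DataCap, IMEI, Region, TowerID}.
{DataCap, PlanID} has no BCNF violation.
{DataCap, IMEI, Region, TowerID} has no BCNF violation.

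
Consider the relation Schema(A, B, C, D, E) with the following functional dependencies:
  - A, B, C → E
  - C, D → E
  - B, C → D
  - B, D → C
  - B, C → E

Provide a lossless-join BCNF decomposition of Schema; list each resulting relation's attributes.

Candidate keys of the original relation: {A, B, C}, {A, B, D}.
Within {A, B, C, D, E}: {C, D}⁺ ∩ {A, B, C, D, E} = {C, D, E}, not the whole set, so C, D → E violates BCNF; decompose into {C, D, E} and {A, B, C, D}.
{C, D, E} has no BCNF violation.
Within {A, B, C, D}: {B, C}⁺ ∩ {A, B, C, D} = {B, C, D}, not the whole set, so B, C → D violates BCNF; decompose into {B, C, D} and {A, B, C}.
{B, C, D} has no BCNF violation.
{A, B, C} has no BCNF violation.

{A, B, C}; {B, C, D}; {C, D, E}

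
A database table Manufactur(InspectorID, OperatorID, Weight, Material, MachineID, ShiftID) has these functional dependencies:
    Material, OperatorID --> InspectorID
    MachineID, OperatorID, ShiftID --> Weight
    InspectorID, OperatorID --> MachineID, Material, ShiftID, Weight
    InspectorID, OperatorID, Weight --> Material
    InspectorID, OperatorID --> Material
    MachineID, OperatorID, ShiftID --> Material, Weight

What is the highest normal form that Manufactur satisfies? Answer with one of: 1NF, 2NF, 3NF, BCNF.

Candidate keys: {InspectorID, OperatorID}, {MachineID, OperatorID, ShiftID}, {Material, OperatorID}. Prime attributes: {InspectorID, MachineID, Material, OperatorID, ShiftID}.
Each dependency's left side is a superkey — BCNF holds.

BCNF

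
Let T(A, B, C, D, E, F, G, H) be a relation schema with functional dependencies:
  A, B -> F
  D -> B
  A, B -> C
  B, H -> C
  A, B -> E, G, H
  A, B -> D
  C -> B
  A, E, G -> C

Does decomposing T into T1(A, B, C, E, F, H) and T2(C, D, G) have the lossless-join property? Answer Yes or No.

T1 ∩ T2 = {C}; its closure under F is {B, C}.
Neither T1 nor T2 is contained in that closure, so the decomposition is lossy.

No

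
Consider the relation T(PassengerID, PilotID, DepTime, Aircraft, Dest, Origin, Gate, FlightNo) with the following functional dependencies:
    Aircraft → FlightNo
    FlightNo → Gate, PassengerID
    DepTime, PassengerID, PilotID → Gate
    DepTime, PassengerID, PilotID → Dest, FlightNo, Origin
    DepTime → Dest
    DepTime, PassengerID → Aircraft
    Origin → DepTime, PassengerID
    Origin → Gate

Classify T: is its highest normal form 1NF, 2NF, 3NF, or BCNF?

Candidate keys: {Aircraft, DepTime, PilotID}, {DepTime, FlightNo, PilotID}, {DepTime, PassengerID, PilotID}, {Origin, PilotID}. Prime attributes: {Aircraft, DepTime, FlightNo, Origin, PassengerID, PilotID}.
Aircraft → FlightNo: {Aircraft}⁺ = {Aircraft, FlightNo, Gate, PassengerID}, which is not all of the attributes, so the left side is not a superkey — BCNF is violated.
Because {Gate} is non-prime and the left side of FlightNo → Gate, PassengerID is not a superkey, the relation is not in 3NF.
{Origin} is a proper subset of the key {Origin, PilotID}, and {Origin}⁺ contains the non-prime attributes {Dest, Gate} — a partial dependency, so 2NF is violated.

1NF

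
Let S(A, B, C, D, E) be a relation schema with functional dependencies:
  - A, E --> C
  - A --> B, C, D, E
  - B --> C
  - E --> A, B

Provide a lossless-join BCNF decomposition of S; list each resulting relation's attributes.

{A, B, D, E}; {B, C}

Candidate keys of the original relation: {A}, {E}.
{A, B, C, D, E}: {B} determines {B, C} here but is not a superkey — split on B --> C, giving {B, C} and {A, B, D, E}.
{B, C} is in BCNF.
{A, B, D, E} is in BCNF.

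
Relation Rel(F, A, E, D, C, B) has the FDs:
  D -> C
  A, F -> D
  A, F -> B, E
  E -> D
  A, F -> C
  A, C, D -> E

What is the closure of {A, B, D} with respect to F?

{A, B, C, D, E}

Start with {A, B, D}.
D -> C applies; add {C} → now {A, B, C, D}.
A, C, D -> E applies; add {E} → now {A, B, C, D, E}.
No further FD applies.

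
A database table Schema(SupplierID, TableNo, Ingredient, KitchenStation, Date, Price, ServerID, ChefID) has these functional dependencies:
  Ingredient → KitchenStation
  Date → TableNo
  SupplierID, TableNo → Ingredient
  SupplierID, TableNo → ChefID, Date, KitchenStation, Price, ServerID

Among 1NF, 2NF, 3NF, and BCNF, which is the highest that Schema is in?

2NF

Candidate keys: {Date, SupplierID}, {SupplierID, TableNo}. Prime attributes: {Date, SupplierID, TableNo}.
For Ingredient → KitchenStation we have {Ingredient}⁺ = {Ingredient, KitchenStation}; {Ingredient} is not a superkey, so BCNF fails.
Ingredient → KitchenStation determines the non-prime attribute {KitchenStation} from a non-superkey — 3NF is violated.
No non-prime attribute depends on a proper subset of any candidate key, so 2NF holds.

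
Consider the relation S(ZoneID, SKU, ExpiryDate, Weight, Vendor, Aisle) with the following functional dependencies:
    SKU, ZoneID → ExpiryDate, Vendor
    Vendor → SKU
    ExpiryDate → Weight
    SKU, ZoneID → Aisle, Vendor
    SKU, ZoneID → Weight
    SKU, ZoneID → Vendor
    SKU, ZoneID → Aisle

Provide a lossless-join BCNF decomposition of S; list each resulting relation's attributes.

{Aisle, ExpiryDate, Vendor, ZoneID}; {ExpiryDate, Weight}; {SKU, Vendor}

Candidate keys of the original relation: {SKU, ZoneID}, {Vendor, ZoneID}.
{Aisle, ExpiryDate, SKU, Vendor, Weight, ZoneID}: {Vendor} determines {SKU, Vendor} here but is not a superkey — split on Vendor → SKU, giving {SKU, Vendor} and {Aisle, ExpiryDate, Vendor, Weight, ZoneID}.
{SKU, Vendor} has no BCNF violation.
{Aisle, ExpiryDate, Vendor, Weight, ZoneID}: {ExpiryDate} determines {ExpiryDate, Weight} here but is not a superkey — split on ExpiryDate → Weight, giving {ExpiryDate, Weight} and {Aisle, ExpiryDate, Vendor, ZoneID}.
{ExpiryDate, Weight} has no BCNF violation.
{Aisle, ExpiryDate, Vendor, ZoneID} has no BCNF violation.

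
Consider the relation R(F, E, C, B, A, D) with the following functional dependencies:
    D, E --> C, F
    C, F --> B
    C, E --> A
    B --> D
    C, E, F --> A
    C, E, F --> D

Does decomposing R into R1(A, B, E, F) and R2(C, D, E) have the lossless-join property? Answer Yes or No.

R1 ∩ R2 = {E}; its closure under F is {E}.
R1 ⊄ {E} and R2 ⊄ {E}, so the split is lossy.

No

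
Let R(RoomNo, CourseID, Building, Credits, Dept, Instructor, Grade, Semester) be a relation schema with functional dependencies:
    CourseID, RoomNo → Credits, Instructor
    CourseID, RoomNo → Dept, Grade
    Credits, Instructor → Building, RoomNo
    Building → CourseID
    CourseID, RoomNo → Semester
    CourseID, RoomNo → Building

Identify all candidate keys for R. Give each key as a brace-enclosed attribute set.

{Building, RoomNo}, {CourseID, RoomNo}, {Credits, Instructor}

{Building, RoomNo}⁺ = {Building, CourseID, Credits, Dept, Grade, Instructor, RoomNo, Semester} — all of the relation — so {Building, RoomNo} is a candidate key.
{CourseID, RoomNo}⁺ = {Building, CourseID, Credits, Dept, Grade, Instructor, RoomNo, Semester} — all of the relation — so {CourseID, RoomNo} is a candidate key.
{Credits, Instructor}⁺ = {Building, CourseID, Credits, Dept, Grade, Instructor, RoomNo, Semester} — all of the relation — so {Credits, Instructor} is a candidate key.
Any other superkey properly contains one of these, so there are no further candidate keys.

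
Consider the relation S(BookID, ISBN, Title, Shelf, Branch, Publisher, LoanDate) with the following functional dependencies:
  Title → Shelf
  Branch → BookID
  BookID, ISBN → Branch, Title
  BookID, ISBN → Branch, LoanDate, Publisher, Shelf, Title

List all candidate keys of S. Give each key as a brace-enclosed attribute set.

{BookID, ISBN}, {Branch, ISBN}

Attributes never on any right-hand side: {ISBN} — every candidate key must contain it.
Closure of {BookID, ISBN} is {BookID, Branch, ISBN, LoanDate, Publisher, Shelf, Title}, the whole schema; {BookID, ISBN} is a candidate key.
Closure of {Branch, ISBN} is {BookID, Branch, ISBN, LoanDate, Publisher, Shelf, Title}, the whole schema; {Branch, ISBN} is a candidate key.
Any other superkey properly contains one of these, so there are no further candidate keys.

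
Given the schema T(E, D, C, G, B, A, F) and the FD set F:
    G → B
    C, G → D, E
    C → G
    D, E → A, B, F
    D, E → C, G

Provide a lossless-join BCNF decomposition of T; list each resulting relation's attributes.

Candidate keys of the original relation: {C}, {D, E}.
Within {A, B, C, D, E, F, G}: {G}⁺ ∩ {A, B, C, D, E, F, G} = {B, G}, not the whole set, so G → B violates BCNF; decompose into {B, G} and {A, C, D, E, F, G}.
{B, G} is in BCNF.
{A, C, D, E, F, G} is in BCNF.

{A, C, D, E, F, G}; {B, G}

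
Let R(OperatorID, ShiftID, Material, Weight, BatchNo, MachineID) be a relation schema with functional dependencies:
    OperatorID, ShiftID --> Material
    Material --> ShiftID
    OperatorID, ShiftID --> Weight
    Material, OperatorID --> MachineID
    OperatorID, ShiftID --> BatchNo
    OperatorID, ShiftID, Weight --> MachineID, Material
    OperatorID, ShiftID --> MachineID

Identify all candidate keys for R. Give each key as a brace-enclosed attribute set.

{Material, OperatorID}, {OperatorID, ShiftID}

Attributes never on any right-hand side: {OperatorID} — every candidate key must contain it.
{Material, OperatorID}⁺ = {BatchNo, MachineID, Material, OperatorID, ShiftID, Weight} — all of the relation — so {Material, OperatorID} is a candidate key.
{OperatorID, ShiftID}⁺ = {BatchNo, MachineID, Material, OperatorID, ShiftID, Weight} — all of the relation — so {OperatorID, ShiftID} is a candidate key.
These are minimal and exhaustive — every other superkey contains one of them.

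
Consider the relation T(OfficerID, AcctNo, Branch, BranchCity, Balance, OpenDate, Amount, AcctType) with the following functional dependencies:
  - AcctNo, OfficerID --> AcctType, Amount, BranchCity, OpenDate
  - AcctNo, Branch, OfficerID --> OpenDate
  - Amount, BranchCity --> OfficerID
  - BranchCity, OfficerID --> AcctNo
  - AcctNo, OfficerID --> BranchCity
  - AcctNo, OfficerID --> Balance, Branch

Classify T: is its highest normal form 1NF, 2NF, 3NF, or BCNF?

BCNF

Candidate keys: {AcctNo, OfficerID}, {Amount, BranchCity}, {BranchCity, OfficerID}. Prime attributes: {AcctNo, Amount, BranchCity, OfficerID}.
The left-hand side of every FD is a superkey, so BCNF is satisfied.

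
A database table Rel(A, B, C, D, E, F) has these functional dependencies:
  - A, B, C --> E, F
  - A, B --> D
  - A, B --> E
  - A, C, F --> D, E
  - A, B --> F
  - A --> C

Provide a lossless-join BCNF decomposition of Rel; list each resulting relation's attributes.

{A, B, F}; {A, C}; {A, D, E, F}

Candidate key of the original relation: {A, B}.
In {A, B, C, D, E, F}, {A, C, F} is not a superkey ({A, C, F}⁺ restricted to this set is {A, C, D, E, F}), so split on A, C, F --> D, E into {A, C, D, E, F} and {A, B, C, F}.
In {A, C, D, E, F}, {A} is not a superkey ({A}⁺ restricted to this set is {A, C}), so split on A --> C into {A, C} and {A, D, E, F}.
{A, C}: every determinant is a superkey — BCNF.
{A, D, E, F}: every determinant is a superkey — BCNF.
In {A, B, C, F}, {A} is not a superkey ({A}⁺ restricted to this set is {A, C}), so split on A --> C into {A, C} and {A, B, F}.
{A, C}: every determinant is a superkey — BCNF.
{A, B, F}: every determinant is a superkey — BCNF.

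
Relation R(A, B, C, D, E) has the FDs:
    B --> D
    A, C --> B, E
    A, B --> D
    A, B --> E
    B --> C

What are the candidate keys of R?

No FD produces {A}, so it must be in every candidate key.
{A, B} is a candidate key since {A, B}⁺ = {A, B, C, D, E} covers every attribute.
{A, C} is a candidate key since {A, C}⁺ = {A, B, C, D, E} covers every attribute.
Any other superkey properly contains one of these, so there are no further candidate keys.

{A, B}, {A, C}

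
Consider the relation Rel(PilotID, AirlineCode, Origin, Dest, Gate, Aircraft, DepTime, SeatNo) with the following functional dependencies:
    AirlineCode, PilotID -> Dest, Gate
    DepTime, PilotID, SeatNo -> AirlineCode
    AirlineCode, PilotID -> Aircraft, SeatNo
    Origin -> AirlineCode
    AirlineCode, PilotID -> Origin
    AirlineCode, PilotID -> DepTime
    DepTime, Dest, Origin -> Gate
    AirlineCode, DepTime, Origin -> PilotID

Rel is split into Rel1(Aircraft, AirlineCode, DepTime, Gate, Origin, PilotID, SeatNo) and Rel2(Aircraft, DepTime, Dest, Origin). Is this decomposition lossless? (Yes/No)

Yes

Common attributes: {Aircraft, DepTime, Origin}; their closure is {Aircraft, AirlineCode, DepTime, Dest, Gate, Origin, PilotID, SeatNo}.
Since Rel1 ⊆ {Aircraft, AirlineCode, DepTime, Dest, Gate, Origin, PilotID, SeatNo}, the intersection is a superkey of Rel1; the decomposition is lossless.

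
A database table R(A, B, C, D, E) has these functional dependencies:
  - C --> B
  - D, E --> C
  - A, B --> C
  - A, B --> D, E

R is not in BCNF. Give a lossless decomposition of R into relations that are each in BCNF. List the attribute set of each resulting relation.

{A, D, E}; {B, C}; {C, D, E}

Candidate keys of the original relation: {A, B}, {A, C}, {A, D, E}.
In {A, B, C, D, E}, {C} is not a superkey ({C}⁺ restricted to this set is {B, C}), so split on C --> B into {B, C} and {A, C, D, E}.
{B, C} has no BCNF violation.
In {A, C, D, E}, {D, E} is not a superkey ({D, E}⁺ restricted to this set is {C, D, E}), so split on D, E --> C into {C, D, E} and {A, D, E}.
{C, D, E} has no BCNF violation.
{A, D, E} has no BCNF violation.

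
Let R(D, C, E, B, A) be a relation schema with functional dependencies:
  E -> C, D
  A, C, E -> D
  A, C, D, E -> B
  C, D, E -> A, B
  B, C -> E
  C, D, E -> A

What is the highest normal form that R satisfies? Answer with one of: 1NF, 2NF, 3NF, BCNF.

BCNF

Candidate keys: {B, C}, {E}. Prime attributes: {B, C, E}.
The left-hand side of every FD is a superkey, so BCNF is satisfied.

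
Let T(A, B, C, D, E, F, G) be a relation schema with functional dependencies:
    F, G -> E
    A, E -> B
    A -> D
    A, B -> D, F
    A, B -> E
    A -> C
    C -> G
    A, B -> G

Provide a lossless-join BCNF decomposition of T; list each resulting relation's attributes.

Candidate keys of the original relation: {A, B}, {A, E}, {A, F}.
In {A, B, C, D, E, F, G}, {F, G} is not a superkey ({F, G}⁺ restricted to this set is {E, F, G}), so split on F, G -> E into {E, F, G} and {A, B, C, D, F, G}.
{E, F, G}: every determinant is a superkey — BCNF.
In {A, B, C, D, F, G}, {A} is not a superkey ({A}⁺ restricted to this set is {A, C, D, G}), so split on A -> C, D, G into {A, C, D, G} and {A, B, F}.
In {A, C, D, G}, {C} is not a superkey ({C}⁺ restricted to this set is {C, G}), so split on C -> G into {C, G} and {A, C, D}.
{C, G}: every determinant is a superkey — BCNF.
{A, C, D}: every determinant is a superkey — BCNF.
{A, B, F}: every determinant is a superkey — BCNF.

{A, B, F}; {A, C, D}; {C, G}; {E, F, G}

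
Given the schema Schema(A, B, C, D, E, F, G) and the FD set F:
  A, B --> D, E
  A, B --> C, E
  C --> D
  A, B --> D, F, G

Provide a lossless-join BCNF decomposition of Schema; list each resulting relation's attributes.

Candidate key of the original relation: {A, B}.
Within {A, B, C, D, E, F, G}: {C}⁺ ∩ {A, B, C, D, E, F, G} = {C, D}, not the whole set, so C --> D violates BCNF; decompose into {C, D} and {A, B, C, E, F, G}.
{C, D} is in BCNF.
{A, B, C, E, F, G} is in BCNF.

{A, B, C, E, F, G}; {C, D}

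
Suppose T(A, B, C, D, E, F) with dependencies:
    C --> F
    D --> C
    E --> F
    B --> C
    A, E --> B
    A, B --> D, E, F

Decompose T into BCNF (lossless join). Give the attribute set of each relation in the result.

Candidate keys of the original relation: {A, B}, {A, E}.
{A, B, C, D, E, F}: {C} determines {C, F} here but is not a superkey — split on C --> F, giving {C, F} and {A, B, C, D, E}.
{C, F} has no BCNF violation.
{A, B, C, D, E}: {D} determines {C, D} here but is not a superkey — split on D --> C, giving {C, D} and {A, B, D, E}.
{C, D} has no BCNF violation.
{A, B, D, E} has no BCNF violation.

{A, B, D, E}; {C, D}; {C, F}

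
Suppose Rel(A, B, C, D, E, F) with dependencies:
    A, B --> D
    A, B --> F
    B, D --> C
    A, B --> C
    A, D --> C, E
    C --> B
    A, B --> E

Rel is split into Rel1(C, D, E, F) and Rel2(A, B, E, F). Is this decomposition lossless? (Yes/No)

No

The shared attributes are {E, F} and {E, F}⁺ = {E, F}.
Neither Rel1 nor Rel2 is contained in that closure, so the decomposition is lossy.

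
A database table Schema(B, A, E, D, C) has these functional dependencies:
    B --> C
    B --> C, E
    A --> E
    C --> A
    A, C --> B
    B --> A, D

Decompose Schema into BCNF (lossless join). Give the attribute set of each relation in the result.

{A, B, C, D}; {A, E}

Candidate keys of the original relation: {B}, {C}.
{A, B, C, D, E}: {A} determines {A, E} here but is not a superkey — split on A --> E, giving {A, E} and {A, B, C, D}.
{A, E} has no BCNF violation.
{A, B, C, D} has no BCNF violation.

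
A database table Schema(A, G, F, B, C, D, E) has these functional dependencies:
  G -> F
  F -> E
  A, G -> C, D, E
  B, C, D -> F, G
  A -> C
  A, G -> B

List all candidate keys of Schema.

{A, B, D}, {A, G}

No FD produces {A}, so it must be in every candidate key.
{A, G}⁺ = {A, B, C, D, E, F, G} — all of the relation — so {A, G} is a candidate key.
{A, B, D}⁺ = {A, B, C, D, E, F, G} — all of the relation — so {A, B, D} is a candidate key.
These are minimal and exhaustive — every other superkey contains one of them.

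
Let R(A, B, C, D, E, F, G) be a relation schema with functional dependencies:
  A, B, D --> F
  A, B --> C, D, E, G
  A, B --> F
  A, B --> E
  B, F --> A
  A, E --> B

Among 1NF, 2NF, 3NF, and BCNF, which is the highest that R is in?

BCNF

Candidate keys: {A, B}, {A, E}, {B, F}. Prime attributes: {A, B, E, F}.
Each dependency's left side is a superkey — BCNF holds.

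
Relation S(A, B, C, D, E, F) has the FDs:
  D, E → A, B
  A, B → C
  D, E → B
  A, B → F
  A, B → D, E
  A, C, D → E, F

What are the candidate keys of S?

{A, B}, {A, C, D}, {D, E}

{A, B}⁺ = {A, B, C, D, E, F} — all of the relation — so {A, B} is a candidate key.
{D, E}⁺ = {A, B, C, D, E, F} — all of the relation — so {D, E} is a candidate key.
{A, C, D}⁺ = {A, B, C, D, E, F} — all of the relation — so {A, C, D} is a candidate key.
No proper subset of any of these is a key, and no other minimal superkey exists.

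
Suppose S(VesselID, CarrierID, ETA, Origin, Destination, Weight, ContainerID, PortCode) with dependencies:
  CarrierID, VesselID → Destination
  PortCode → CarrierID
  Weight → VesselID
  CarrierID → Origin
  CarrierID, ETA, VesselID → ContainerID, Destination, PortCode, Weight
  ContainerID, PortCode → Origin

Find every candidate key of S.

Attributes never on any right-hand side: {ETA} — every candidate key must contain it.
{CarrierID, ETA, VesselID}⁺ = {CarrierID, ContainerID, Destination, ETA, Origin, PortCode, VesselID, Weight}, which is every attribute, so {CarrierID, ETA, VesselID} is a candidate key.
{CarrierID, ETA, Weight}⁺ = {CarrierID, ContainerID, Destination, ETA, Origin, PortCode, VesselID, Weight}, which is every attribute, so {CarrierID, ETA, Weight} is a candidate key.
{ETA, PortCode, VesselID}⁺ = {CarrierID, ContainerID, Destination, ETA, Origin, PortCode, VesselID, Weight}, which is every attribute, so {ETA, PortCode, VesselID} is a candidate key.
{ETA, PortCode, Weight}⁺ = {CarrierID, ContainerID, Destination, ETA, Origin, PortCode, VesselID, Weight}, which is every attribute, so {ETA, PortCode, Weight} is a candidate key.
These are minimal and exhaustive — every other superkey contains one of them.

{CarrierID, ETA, VesselID}, {CarrierID, ETA, Weight}, {ETA, PortCode, VesselID}, {ETA, PortCode, Weight}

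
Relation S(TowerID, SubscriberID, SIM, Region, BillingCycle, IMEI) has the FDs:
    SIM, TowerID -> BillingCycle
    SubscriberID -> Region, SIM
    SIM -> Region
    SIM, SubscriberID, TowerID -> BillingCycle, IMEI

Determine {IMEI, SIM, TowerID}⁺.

{BillingCycle, IMEI, Region, SIM, TowerID}

Start with {IMEI, SIM, TowerID}.
SIM, TowerID -> BillingCycle applies; add {BillingCycle} → now {BillingCycle, IMEI, SIM, TowerID}.
SIM -> Region applies; add {Region} → now {BillingCycle, IMEI, Region, SIM, TowerID}.
No further FD applies.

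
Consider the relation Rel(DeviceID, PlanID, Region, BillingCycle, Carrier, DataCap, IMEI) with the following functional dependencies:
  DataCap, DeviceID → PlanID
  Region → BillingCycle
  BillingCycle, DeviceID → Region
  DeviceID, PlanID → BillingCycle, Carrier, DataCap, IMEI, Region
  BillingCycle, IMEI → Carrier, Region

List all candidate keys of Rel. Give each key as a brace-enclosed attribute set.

Attributes never on any right-hand side: {DeviceID} — every candidate key must contain it.
Closure of {DataCap, DeviceID} is {BillingCycle, Carrier, DataCap, DeviceID, IMEI, PlanID, Region}, the whole schema; {DataCap, DeviceID} is a candidate key.
Closure of {DeviceID, PlanID} is {BillingCycle, Carrier, DataCap, DeviceID, IMEI, PlanID, Region}, the whole schema; {DeviceID, PlanID} is a candidate key.
These are minimal and exhaustive — every other superkey contains one of them.

{DataCap, DeviceID}, {DeviceID, PlanID}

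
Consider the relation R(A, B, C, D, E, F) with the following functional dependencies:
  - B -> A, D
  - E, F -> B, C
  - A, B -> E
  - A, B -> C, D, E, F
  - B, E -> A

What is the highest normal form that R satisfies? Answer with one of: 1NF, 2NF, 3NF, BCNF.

BCNF

Candidate keys: {B}, {E, F}. Prime attributes: {B, E, F}.
Each dependency's left side is a superkey — BCNF holds.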